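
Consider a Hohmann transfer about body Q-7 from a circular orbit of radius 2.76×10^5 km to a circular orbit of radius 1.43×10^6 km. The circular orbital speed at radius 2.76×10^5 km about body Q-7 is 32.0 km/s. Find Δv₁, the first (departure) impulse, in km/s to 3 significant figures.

From the circular-orbit relation v² = μ/r at r = 2.76×10^5 km: μ = v²r = (32.0)² × 2.76×10^5 = 2.82624×10^8 km³/s².
Transfer-ellipse semi-major axis a_t = (r₁ + r₂)/2 = (2.760×10^5 + 1.430×10^6)/2 = 8.530×10^5 km.
On the circular orbit at r = 2.760×10^5 km, v_c = √(μ/r) = 32.000 km/s.
Vis-viva on the transfer ellipse at r = 2.760×10^5 km gives v_t = √[μ(2/r − 1/a_t)] = 41.433 km/s.
Δv₁ = |v_t − v_c| = |41.433 − 32.000| = 9.433 km/s.

Δv₁ = 9.43 km/s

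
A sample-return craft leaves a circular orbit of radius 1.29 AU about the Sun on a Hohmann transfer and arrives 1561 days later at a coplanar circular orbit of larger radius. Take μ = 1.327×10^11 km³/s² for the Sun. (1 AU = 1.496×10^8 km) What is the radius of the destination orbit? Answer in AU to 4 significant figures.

In km: r₁ = 1.29 × 1.496×10^8 = 1.92984×10^8 km.
Transfer time t = 1561 days = 1.348704×10^8 s, and t = π√(a_t³/μ).
So a_t = (μ t²/π²)^(1/3) = (1.327×10^11 × (1.348704×10^8)² / π²)^(1/3) = 6.2537×10^8 km.
Since a_t = (r₁ + r₂)/2, r₂ = 2a_t − r₁ = 2×6.2537×10^8 − 1.92984×10^8 = 1.057756×10^9 km.
In AU: r₂ = 1.057756×10^9 / 1.496×10^8 = 7.071 AU.

r₂ = 7.071 AU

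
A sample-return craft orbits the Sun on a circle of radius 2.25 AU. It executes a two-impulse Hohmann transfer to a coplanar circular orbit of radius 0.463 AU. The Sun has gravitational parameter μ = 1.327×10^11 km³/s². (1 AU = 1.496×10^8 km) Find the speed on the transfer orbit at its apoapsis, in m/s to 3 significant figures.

In km: r₁ = 2.25 × 1.496×10^8 = 3.366×10^8 km; r₂ = 0.463 × 1.496×10^8 = 6.92648×10^7 km.
The Hohmann ellipse has a_t = (r₁ + r₂)/2 = 2.029324×10^8 km.
At apoapsis, r = 3.366×10^8 km.
From the vis-viva equation, v = √[μ(2/r − 1/a_t)] = 11.60 km/s.

v = 11600 m/s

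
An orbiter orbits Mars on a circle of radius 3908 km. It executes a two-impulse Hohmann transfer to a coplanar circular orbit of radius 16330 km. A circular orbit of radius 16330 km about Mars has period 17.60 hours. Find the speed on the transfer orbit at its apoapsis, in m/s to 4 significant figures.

v = 1006 m/s

From Kepler's third law T² = 4π²r³/μ at r = 16330 km, T = 17.60 hours = 17.60 × 3600 s = 63360 s: μ = 4π²r³/T² = 42824.1 km³/s².
Semi-major axis of the transfer orbit: a_t = (3908 + 16330)/2 = 10119 km.
At apoapsis, r = 16330 km.
Applying v² = μ(2/r − 1/a_t): v = 1.006 km/s.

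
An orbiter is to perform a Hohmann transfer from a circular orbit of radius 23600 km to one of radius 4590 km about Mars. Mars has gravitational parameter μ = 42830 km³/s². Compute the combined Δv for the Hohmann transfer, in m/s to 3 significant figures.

Transfer-ellipse semi-major axis a_t = (r₁ + r₂)/2 = (23600 + 4590)/2 = 14095 km.
At r₁ the circular-orbit speed is v₁ = √(μ/r₁) = 1.3472 km/s.
On the transfer ellipse at r₁, vis-viva gives v_a = √[μ(2/r₁ − 1/a_t)] = 0.76876 km/s.
First burn Δv₁ = |v_a − v₁| = 0.5784 km/s.
Circular speed at r₂: v₂ = √(μ/r₂) = 3.055 km/s.
Transfer-orbit speed at r₂: v_p = √[μ(2/r₂ − 1/a_t)] = 3.953 km/s.
Second burn Δv₂ = |v₂ − v_p| = 0.8980 km/s.
Total Δv = Δv₁ + Δv₂ = 1.476 km/s.

Δv = 1480 m/s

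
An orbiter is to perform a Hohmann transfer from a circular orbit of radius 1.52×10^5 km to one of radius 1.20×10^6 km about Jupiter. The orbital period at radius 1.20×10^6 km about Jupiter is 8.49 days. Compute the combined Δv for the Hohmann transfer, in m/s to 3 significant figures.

Δv = 15000 m/s

From Kepler's third law T² = 4π²r³/μ at r = 1.20×10^6 km, T = 8.49 days = 8.49 × 86400 s = 7.33536×10^5 s: μ = 4π²r³/T² = 1.26783×10^8 km³/s².
The Hohmann ellipse has a_t = (r₁ + r₂)/2 = 6.760×10^5 km.
Circular speed at r₁: v₁ = √(μ/r₁) = √(1.26783×10^8/1.520×10^5) = 28.881 km/s.
Transfer-orbit speed at r₁ (vis-viva equation): v_p = √[μ(2/r₁ − 1/a_t)] = 38.479 km/s.
First burn Δv₁ = |v_p − v₁| = 9.598 km/s.
At r₂, v₂ = √(μ/r₂) = 10.279 km/s.
Transfer-orbit speed at r₂: v_a = √[μ(2/r₂ − 1/a_t)] = 4.8740 km/s.
Second burn Δv₂ = |v₂ − v_a| = 5.405 km/s.
Total Δv = Δv₁ + Δv₂ = 15.00 km/s.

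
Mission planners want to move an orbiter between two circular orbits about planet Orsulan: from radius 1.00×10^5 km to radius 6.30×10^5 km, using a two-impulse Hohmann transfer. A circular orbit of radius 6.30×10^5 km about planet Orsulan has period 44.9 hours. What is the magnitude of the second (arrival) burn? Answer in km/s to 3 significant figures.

Δv₂ = 11.7 km/s

From Kepler's third law T² = 4π²r³/μ at r = 6.30×10^5 km, T = 44.9 hours = 44.9 × 3600 s = 1.6164×10^5 s: μ = 4π²r³/T² = 3.77819×10^8 km³/s².
The Hohmann ellipse has a_t = (r₁ + r₂)/2 = 3.650×10^5 km.
On the circular orbit at r = 6.300×10^5 km, v_c = √(μ/r) = 24.49 km/s.
Transfer-orbit speed at the same r (vis-viva, a = a_t): v_t = √[μ(2/r − 1/a_t)] = 12.82 km/s.
Δv₂ = |v_t − v_c| = |12.82 − 24.49| = 11.67 km/s.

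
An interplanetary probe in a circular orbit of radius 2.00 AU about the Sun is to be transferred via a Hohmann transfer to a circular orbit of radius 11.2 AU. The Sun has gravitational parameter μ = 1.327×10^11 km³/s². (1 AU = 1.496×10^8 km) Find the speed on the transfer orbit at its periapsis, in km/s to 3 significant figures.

v = 27.4 km/s

In km: r₁ = 2.00 × 1.496×10^8 = 2.992×10^8 km; r₂ = 11.2 × 1.496×10^8 = 1.67552×10^9 km.
The Hohmann ellipse has a_t = (r₁ + r₂)/2 = 9.8736×10^8 km.
At periapsis, r = 2.992×10^8 km.
Applying v² = μ(2/r − 1/a_t): v = 27.43 km/s.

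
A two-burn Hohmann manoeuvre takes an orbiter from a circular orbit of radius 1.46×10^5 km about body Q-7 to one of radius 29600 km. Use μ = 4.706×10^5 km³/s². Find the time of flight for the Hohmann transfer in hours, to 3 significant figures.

Semi-major axis of the transfer orbit: a_t = (1.460×10^5 + 29600)/2 = 87800 km.
Half the transfer-orbit period gives t = π√(a_t³/μ) = 1.191×10^5 s.
Converting: 1.191×10^5 s ÷ 3600 s/hour = 33.1 hours.

t = 33.1 hours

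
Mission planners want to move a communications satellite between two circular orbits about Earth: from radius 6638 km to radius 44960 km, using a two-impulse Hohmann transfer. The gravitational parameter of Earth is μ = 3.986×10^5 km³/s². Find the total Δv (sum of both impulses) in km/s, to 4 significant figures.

Δv = 3.948 km/s

The Hohmann ellipse has a_t = (r₁ + r₂)/2 = 25799 km.
At r₁ the circular-orbit speed is v₁ = √(μ/r₁) = 7.749 km/s.
Transfer-orbit speed at r₁ (vis-viva equation): v_p = √[μ(2/r₁ − 1/a_t)] = 10.23 km/s.
First burn Δv₁ = |v_p − v₁| = 2.481 km/s.
At r₂, v₂ = √(μ/r₂) = 2.9775 km/s.
Transfer-orbit speed at r₂: v_a = √[μ(2/r₂ − 1/a_t)] = 1.5103 km/s.
Second burn Δv₂ = |v₂ − v_a| = 1.467 km/s.
Δv = Δv₁ + Δv₂ = 2.481 + 1.467 = 3.948 km/s.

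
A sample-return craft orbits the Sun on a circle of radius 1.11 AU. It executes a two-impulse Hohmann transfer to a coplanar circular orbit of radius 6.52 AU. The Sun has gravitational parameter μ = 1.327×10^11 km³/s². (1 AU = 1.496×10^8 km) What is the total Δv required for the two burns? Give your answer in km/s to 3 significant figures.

In km: r₁ = 1.11 × 1.496×10^8 = 1.66056×10^8 km; r₂ = 6.52 × 1.496×10^8 = 9.75392×10^8 km.
Semi-major axis of the transfer orbit: a_t = (1.66056×10^8 + 9.75392×10^8)/2 = 5.70724×10^8 km.
At r₁ the circular-orbit speed is v₁ = √(μ/r₁) = 28.269 km/s.
On the transfer ellipse at r₁, vis-viva equation gives v_p = √[μ(2/r₁ − 1/a_t)] = 36.956 km/s.
First burn Δv₁ = |v_p − v₁| = 8.687 km/s.
At r₂, v₂ = √(μ/r₂) = 11.664 km/s.
Transfer-orbit speed at r₂: v_a = √[μ(2/r₂ − 1/a_t)] = 6.2916 km/s.
Second burn Δv₂ = |v₂ − v_a| = 5.372 km/s.
Δv = Δv₁ + Δv₂ = 8.687 + 5.372 = 14.06 km/s.

Δv = 14.1 km/s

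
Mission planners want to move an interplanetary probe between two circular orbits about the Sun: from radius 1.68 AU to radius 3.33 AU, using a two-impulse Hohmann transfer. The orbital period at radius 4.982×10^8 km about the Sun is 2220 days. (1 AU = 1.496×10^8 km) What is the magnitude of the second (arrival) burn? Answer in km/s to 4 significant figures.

From Kepler's third law T² = 4π²r³/μ at r = 4.982×10^8 km, T = 2220 days = 2220 × 86400 s = 1.91808×10^8 s: μ = 4π²r³/T² = 1.32690×10^11 km³/s².
In km: r₁ = 1.68 × 1.496×10^8 = 2.51328×10^8 km; r₂ = 3.33 × 1.496×10^8 = 4.98168×10^8 km.
Transfer-ellipse semi-major axis a_t = (r₁ + r₂)/2 = (2.51328×10^8 + 4.98168×10^8)/2 = 3.74748×10^8 km.
On the circular orbit at r = 4.98168×10^8 km, v_c = √(μ/r) = 16.320 km/s.
Vis-viva on the transfer ellipse at r = 4.98168×10^8 km gives v_t = √[μ(2/r − 1/a_t)] = 13.365 km/s.
Δv₂ = |v_t − v_c| = |13.365 − 16.320| = 2.955 km/s.

Δv₂ = 2.955 km/s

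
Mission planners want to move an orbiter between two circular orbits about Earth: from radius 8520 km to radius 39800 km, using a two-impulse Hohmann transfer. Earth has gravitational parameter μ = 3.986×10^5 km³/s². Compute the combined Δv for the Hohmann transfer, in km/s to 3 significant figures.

Δv = 3.22 km/s

The Hohmann ellipse has a_t = (r₁ + r₂)/2 = 24160 km.
Circular speed at r₁: v₁ = √(μ/r₁) = √(3.986×10^5/8520) = 6.840 km/s.
Transfer-orbit speed at r₁ (v² = μ(2/r − 1/a)): v_p = √[μ(2/r₁ − 1/a_t)] = 8.779 km/s.
First burn Δv₁ = |v_p − v₁| = 1.939 km/s.
At r₂, v₂ = √(μ/r₂) = 3.1647 km/s.
Transfer-orbit speed at r₂: v_a = √[μ(2/r₂ − 1/a_t)] = 1.8793 km/s.
Second burn Δv₂ = |v₂ − v_a| = 1.285 km/s.
Total Δv = Δv₁ + Δv₂ = 3.224 km/s.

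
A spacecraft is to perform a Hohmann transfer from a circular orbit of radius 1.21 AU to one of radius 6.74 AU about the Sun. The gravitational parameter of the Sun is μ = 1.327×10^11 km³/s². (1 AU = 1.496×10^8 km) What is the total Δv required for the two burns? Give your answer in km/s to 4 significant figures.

In km: r₁ = 1.21 × 1.496×10^8 = 1.81016×10^8 km; r₂ = 6.74 × 1.496×10^8 = 1.008304×10^9 km.
The Hohmann ellipse has a_t = (r₁ + r₂)/2 = 5.9466×10^8 km.
Circular speed at r₁: v₁ = √(μ/r₁) = √(1.327×10^11/1.81016×10^8) = 27.0755 km/s.
Transfer-orbit speed at r₁ (vis-viva): v_p = √[μ(2/r₁ − 1/a_t)] = 35.2564 km/s.
First burn Δv₁ = |v_p − v₁| = 8.181 km/s.
Circular speed at r₂: v₂ = √(μ/r₂) = 11.472 km/s.
Transfer-orbit speed at r₂: v_a = √[μ(2/r₂ − 1/a_t)] = 6.3294 km/s.
Second burn Δv₂ = |v₂ − v_a| = 5.143 km/s.
Total Δv = Δv₁ + Δv₂ = 13.32 km/s.

Δv = 13.32 km/s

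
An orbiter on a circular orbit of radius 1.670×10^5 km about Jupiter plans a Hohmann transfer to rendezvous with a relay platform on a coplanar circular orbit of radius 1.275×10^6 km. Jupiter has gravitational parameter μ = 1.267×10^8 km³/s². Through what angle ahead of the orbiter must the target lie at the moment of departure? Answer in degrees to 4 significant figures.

Semi-major axis of the transfer orbit: a_t = (1.670×10^5 + 1.275×10^6)/2 = 7.210×10^5 km.
Transfer time t = π√(a_t³/μ) = 1.7087×10^5 s.
Target angular speed ω₂ = √(μ/r₂³) = 7.8185×10^-6 rad/s.
Angle swept by the target during transfer: ω₂·t = 1.3359 rad = 76.54°.
The orbiter traverses 180° on the transfer ellipse, so the target must lead by 180° − 76.54° = 103.5°.

φ = 103.5°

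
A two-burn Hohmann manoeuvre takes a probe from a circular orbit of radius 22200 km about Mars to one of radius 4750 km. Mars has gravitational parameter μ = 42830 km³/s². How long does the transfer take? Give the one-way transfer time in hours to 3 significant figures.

t = 6.60 hours

Transfer-ellipse semi-major axis a_t = (r₁ + r₂)/2 = (22200 + 4750)/2 = 13475 km.
Half the transfer-orbit period gives t = π√(a_t³/μ) = 23745 s.
Converting: 23745 s ÷ 3600 s/hour = 6.60 hours.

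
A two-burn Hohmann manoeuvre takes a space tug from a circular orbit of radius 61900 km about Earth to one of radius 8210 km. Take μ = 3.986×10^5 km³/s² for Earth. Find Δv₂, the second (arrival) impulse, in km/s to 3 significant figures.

Δv₂ = 2.29 km/s

The Hohmann ellipse has a_t = (r₁ + r₂)/2 = 35055 km.
On the circular orbit at r = 8210 km, v_c = √(μ/r) = 6.968 km/s.
Transfer-orbit speed at the same r (vis-viva, a = a_t): v_t = √[μ(2/r − 1/a_t)] = 9.259 km/s.
Δv₂ = |v_t − v_c| = |9.259 − 6.968| = 2.291 km/s.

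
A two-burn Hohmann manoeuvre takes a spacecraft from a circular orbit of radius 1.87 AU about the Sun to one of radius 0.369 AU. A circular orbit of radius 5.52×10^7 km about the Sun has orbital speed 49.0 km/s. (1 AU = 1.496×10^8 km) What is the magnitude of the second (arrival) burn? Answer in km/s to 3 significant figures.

Δv₂ = 14.3 km/s

From the circular-orbit relation v² = μ/r at r = 5.52×10^7 km: μ = v²r = (49.0)² × 5.52×10^7 = 1.32535×10^11 km³/s².
In km: r₁ = 1.87 × 1.496×10^8 = 2.79752×10^8 km; r₂ = 0.369 × 1.496×10^8 = 5.52024×10^7 km.
The Hohmann ellipse has a_t = (r₁ + r₂)/2 = 1.674772×10^8 km.
Circular speed at r = 5.52024×10^7 km: v_c = √(μ/r) = 49.00 km/s.
Vis-viva on the transfer ellipse at r = 5.52024×10^7 km gives v_t = √[μ(2/r − 1/a_t)] = 63.33 km/s.
Δv₂ = |v_t − v_c| = |63.33 − 49.00| = 14.33 km/s.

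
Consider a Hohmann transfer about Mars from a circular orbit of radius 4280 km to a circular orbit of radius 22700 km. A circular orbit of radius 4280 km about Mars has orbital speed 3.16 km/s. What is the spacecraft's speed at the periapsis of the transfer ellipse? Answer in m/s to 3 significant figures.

v = 4100 m/s

From the circular-orbit relation v² = μ/r at r = 4280 km: μ = v²r = (3.16)² × 4280 = 42738.4 km³/s².
The Hohmann ellipse has a_t = (r₁ + r₂)/2 = 13490 km.
At periapsis, r = 4280 km.
Vis-viva: v = √[μ(2/r − 1/a_t)] = √[42738.4 × (2/4280 − 1/13490)] = 4.099 km/s.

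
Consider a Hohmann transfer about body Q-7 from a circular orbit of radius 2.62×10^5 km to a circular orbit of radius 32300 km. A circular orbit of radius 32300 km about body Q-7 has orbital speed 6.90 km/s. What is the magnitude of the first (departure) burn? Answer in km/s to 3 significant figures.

Δv₁ = 1.29 km/s

From the circular-orbit relation v² = μ/r at r = 32300 km: μ = v²r = (6.90)² × 32300 = 1.53780×10^6 km³/s².
The Hohmann ellipse has a_t = (r₁ + r₂)/2 = 1.4715×10^5 km.
Circular speed at r = 2.620×10^5 km: v_c = √(μ/r) = 2.423 km/s.
Transfer-orbit speed at the same r (vis-viva, a = a_t): v_t = √[μ(2/r − 1/a_t)] = 1.135 km/s.
Δv₁ = |v_t − v_c| = |1.135 − 2.423| = 1.288 km/s.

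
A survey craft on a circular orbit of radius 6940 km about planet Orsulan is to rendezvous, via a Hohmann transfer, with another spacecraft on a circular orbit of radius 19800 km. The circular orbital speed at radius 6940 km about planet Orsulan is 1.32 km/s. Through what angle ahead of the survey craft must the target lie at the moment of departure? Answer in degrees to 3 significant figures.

φ = 80.1°

From the circular-orbit relation v² = μ/r at r = 6940 km: μ = v²r = (1.32)² × 6940 = 12092.3 km³/s².
Semi-major axis of the transfer orbit: a_t = (6940 + 19800)/2 = 13370 km.
The half-period of the transfer ellipse is t = π√(a_t³/μ) = 44167 s.
Target angular speed ω₂ = √(μ/r₂³) = 3.9469×10^-5 rad/s.
Angle swept by the target during transfer: ω₂·t = 1.7432 rad = 99.88°.
Arrival is 180° from departure on the ellipse, so φ = 180° − 99.88° = 80.1°.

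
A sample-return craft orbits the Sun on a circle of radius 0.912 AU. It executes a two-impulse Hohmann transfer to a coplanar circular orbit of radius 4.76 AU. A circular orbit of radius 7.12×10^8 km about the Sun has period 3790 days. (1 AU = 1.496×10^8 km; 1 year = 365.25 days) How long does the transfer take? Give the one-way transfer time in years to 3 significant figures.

From Kepler's third law T² = 4π²r³/μ at r = 7.12×10^8 km, T = 3790 days = 3790 × 86400 s = 3.27456×10^8 s: μ = 4π²r³/T² = 1.32890×10^11 km³/s².
In km: r₁ = 0.912 × 1.496×10^8 = 1.364352×10^8 km; r₂ = 4.76 × 1.496×10^8 = 7.12096×10^8 km.
Transfer-ellipse semi-major axis a_t = (r₁ + r₂)/2 = (1.364352×10^8 + 7.12096×10^8)/2 = 4.242656×10^8 km.
Half the transfer-orbit period gives t = π√(a_t³/μ) = 7.531×10^7 s.
Converting: 7.531×10^7 s ÷ 3.15576×10^7 s/year (365.25 × 86400) = 2.39 years.

t = 2.39 years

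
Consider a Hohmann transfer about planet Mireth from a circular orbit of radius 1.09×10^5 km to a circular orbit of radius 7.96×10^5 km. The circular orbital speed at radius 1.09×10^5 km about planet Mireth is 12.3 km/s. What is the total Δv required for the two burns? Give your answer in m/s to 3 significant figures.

Δv = 6330 m/s

From the circular-orbit relation v² = μ/r at r = 1.09×10^5 km: μ = v²r = (12.3)² × 1.09×10^5 = 1.64906×10^7 km³/s².
The Hohmann ellipse has a_t = (r₁ + r₂)/2 = 4.525×10^5 km.
At r₁ the circular-orbit speed is v₁ = √(μ/r₁) = 12.3000 km/s.
On the transfer ellipse at r₁, vis-viva gives v_p = √[μ(2/r₁ − 1/a_t)] = 16.3137 km/s.
First burn Δv₁ = |v_p − v₁| = 4.0137 km/s.
Circular speed at r₂: v₂ = √(μ/r₂) = 4.5516 km/s.
Transfer-orbit speed at r₂: v_a = √[μ(2/r₂ − 1/a_t)] = 2.2339 km/s.
Second burn Δv₂ = |v₂ − v_a| = 2.3177 km/s.
Total Δv = Δv₁ + Δv₂ = 6.331 km/s.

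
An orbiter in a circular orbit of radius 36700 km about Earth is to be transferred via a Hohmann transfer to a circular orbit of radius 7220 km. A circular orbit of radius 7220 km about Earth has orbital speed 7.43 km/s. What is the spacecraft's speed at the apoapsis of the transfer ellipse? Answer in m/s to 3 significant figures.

v = 1890 m/s

From the circular-orbit relation v² = μ/r at r = 7220 km: μ = v²r = (7.43)² × 7220 = 3.98579×10^5 km³/s².
Semi-major axis of the transfer orbit: a_t = (36700 + 7220)/2 = 21960 km.
At apoapsis, r = 36700 km.
From the vis-viva equation, v = √[μ(2/r − 1/a_t)] = 1.890 km/s.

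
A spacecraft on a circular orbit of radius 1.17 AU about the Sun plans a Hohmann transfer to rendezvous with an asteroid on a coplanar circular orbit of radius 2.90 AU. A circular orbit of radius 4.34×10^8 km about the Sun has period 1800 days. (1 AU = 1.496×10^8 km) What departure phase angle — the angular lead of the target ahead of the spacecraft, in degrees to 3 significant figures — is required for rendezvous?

φ = 74.2°

From Kepler's third law T² = 4π²r³/μ at r = 4.34×10^8 km, T = 1800 days = 1800 × 86400 s = 1.5552×10^8 s: μ = 4π²r³/T² = 1.33431×10^11 km³/s².
In km: r₁ = 1.17 × 1.496×10^8 = 1.75032×10^8 km; r₂ = 2.90 × 1.496×10^8 = 4.3384×10^8 km.
The Hohmann ellipse has a_t = (r₁ + r₂)/2 = 3.04436×10^8 km.
The half-period of the transfer ellipse is t = π√(a_t³/μ) = 4.5684×10^7 s.
The target's mean motion on its circular orbit is ω₂ = √(μ/r₂³) = 4.0423×10^-8 rad/s.
Angle swept by the target during transfer: ω₂·t = 1.847 rad = 105.8°.
The spacecraft traverses 180° on the transfer ellipse, so the target must lead by 180° − 105.8° = 74.2°.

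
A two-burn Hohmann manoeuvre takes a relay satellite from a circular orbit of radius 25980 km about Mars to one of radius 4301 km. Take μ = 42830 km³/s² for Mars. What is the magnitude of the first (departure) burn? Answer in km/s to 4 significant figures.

Δv₁ = 0.5996 km/s

Semi-major axis of the transfer orbit: a_t = (25980 + 4301)/2 = 15140.5 km.
On the circular orbit at r = 25980 km, v_c = √(μ/r) = 1.28397 km/s.
Transfer-orbit speed at the same r (vis-viva, a = a_t): v_t = √[μ(2/r − 1/a_t)] = 0.684336 km/s.
Δv₁ = |v_t − v_c| = |0.684336 − 1.28397| = 0.5996 km/s.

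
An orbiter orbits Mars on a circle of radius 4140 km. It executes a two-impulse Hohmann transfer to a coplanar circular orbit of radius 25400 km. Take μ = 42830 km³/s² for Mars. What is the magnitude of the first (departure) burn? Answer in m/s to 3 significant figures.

Δv₁ = 1000 m/s

Transfer-ellipse semi-major axis a_t = (r₁ + r₂)/2 = (4140 + 25400)/2 = 14770 km.
On the circular orbit at r = 4140 km, v_c = √(μ/r) = 3.216 km/s.
Vis-viva on the transfer ellipse at r = 4140 km gives v_t = √[μ(2/r − 1/a_t)] = 4.218 km/s.
Δv₁ = |v_t − v_c| = |4.218 − 3.216| = 1.002 km/s.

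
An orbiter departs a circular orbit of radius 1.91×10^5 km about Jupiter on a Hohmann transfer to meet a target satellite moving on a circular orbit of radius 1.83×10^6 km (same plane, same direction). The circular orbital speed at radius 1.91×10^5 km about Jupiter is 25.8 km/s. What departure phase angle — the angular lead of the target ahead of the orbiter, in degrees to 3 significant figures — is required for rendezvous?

From the circular-orbit relation v² = μ/r at r = 1.91×10^5 km: μ = v²r = (25.8)² × 1.91×10^5 = 1.27137×10^8 km³/s².
Semi-major axis of the transfer orbit: a_t = (1.910×10^5 + 1.830×10^6)/2 = 1.0105×10^6 km.
Transfer time t = π√(a_t³/μ) = 2.830×10^5 s.
The target's mean motion on its circular orbit is ω₂ = √(μ/r₂³) = 4.555×10^-6 rad/s.
Angle swept by the target during transfer: ω₂·t = 1.2891 rad = 73.86°.
Arrival is 180° from departure on the ellipse, so φ = 180° − 73.86° = 106°.

φ = 106°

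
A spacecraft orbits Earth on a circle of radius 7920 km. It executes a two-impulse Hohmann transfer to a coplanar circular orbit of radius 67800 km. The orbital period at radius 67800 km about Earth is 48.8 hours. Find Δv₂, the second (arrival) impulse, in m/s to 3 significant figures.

From Kepler's third law T² = 4π²r³/μ at r = 67800 km, T = 48.8 hours = 48.8 × 3600 s = 1.7568×10^5 s: μ = 4π²r³/T² = 3.98661×10^5 km³/s².
The Hohmann ellipse has a_t = (r₁ + r₂)/2 = 37860 km.
On the circular orbit at r = 67800 km, v_c = √(μ/r) = 2.425 km/s.
Transfer-orbit speed at the same r (vis-viva, a = a_t): v_t = √[μ(2/r − 1/a_t)] = 1.109 km/s.
Δv₂ = |v_t − v_c| = |1.109 − 2.425| = 1.316 km/s.

Δv₂ = 1320 m/s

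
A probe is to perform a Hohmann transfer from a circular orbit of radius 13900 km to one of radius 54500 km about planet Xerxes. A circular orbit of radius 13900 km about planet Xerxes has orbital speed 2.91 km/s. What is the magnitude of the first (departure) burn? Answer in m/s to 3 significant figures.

From the circular-orbit relation v² = μ/r at r = 13900 km: μ = v²r = (2.91)² × 13900 = 1.17707×10^5 km³/s².
The Hohmann ellipse has a_t = (r₁ + r₂)/2 = 34200 km.
Circular speed at r = 13900 km: v_c = √(μ/r) = 2.9100 km/s.
Transfer-orbit speed at the same r (vis-viva, a = a_t): v_t = √[μ(2/r − 1/a_t)] = 3.6735 km/s.
Δv₁ = |v_t − v_c| = |3.6735 − 2.9100| = 0.7635 km/s.

Δv₁ = 763 m/s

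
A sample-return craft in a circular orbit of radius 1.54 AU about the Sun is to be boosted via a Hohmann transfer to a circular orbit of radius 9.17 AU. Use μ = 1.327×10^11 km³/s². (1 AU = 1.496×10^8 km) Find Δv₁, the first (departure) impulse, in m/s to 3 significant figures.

In km: r₁ = 1.54 × 1.496×10^8 = 2.30384×10^8 km; r₂ = 9.17 × 1.496×10^8 = 1.371832×10^9 km.
Transfer-ellipse semi-major axis a_t = (r₁ + r₂)/2 = (2.30384×10^8 + 1.371832×10^9)/2 = 8.01108×10^8 km.
On the circular orbit at r = 2.30384×10^8 km, v_c = √(μ/r) = 24.000 km/s.
Transfer-orbit speed at the same r (vis-viva, a = a_t): v_t = √[μ(2/r − 1/a_t)] = 31.406 km/s.
Δv₁ = |v_t − v_c| = |31.406 − 24.000| = 7.406 km/s.

Δv₁ = 7410 m/s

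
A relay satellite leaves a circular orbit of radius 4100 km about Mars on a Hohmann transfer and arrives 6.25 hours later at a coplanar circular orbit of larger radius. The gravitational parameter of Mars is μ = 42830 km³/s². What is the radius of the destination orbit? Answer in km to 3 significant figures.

r₂ = 21900 km

Transfer time t = 6.25 hours = 22500 s, and t = π√(a_t³/μ).
So a_t = (μ t²/π²)^(1/3) = (42830 × (22500)² / π²)^(1/3) = 13000 km.
Since a_t = (r₁ + r₂)/2, r₂ = 2a_t − r₁ = 2×13000 − 4100 = 21900 km.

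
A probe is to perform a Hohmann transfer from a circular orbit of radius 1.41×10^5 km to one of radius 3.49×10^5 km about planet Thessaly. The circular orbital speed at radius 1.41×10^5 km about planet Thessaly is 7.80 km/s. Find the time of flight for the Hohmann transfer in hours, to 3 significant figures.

t = 36.1 hours

From the circular-orbit relation v² = μ/r at r = 1.41×10^5 km: μ = v²r = (7.80)² × 1.41×10^5 = 8.57844×10^6 km³/s².
The Hohmann ellipse has a_t = (r₁ + r₂)/2 = 2.450×10^5 km.
Transfer time t = π√(a_t³/μ) = π√((2.450×10^5)³ / 8.57844×10^6) = 1.301×10^5 s.
Converting: 1.301×10^5 s ÷ 3600 s/hour = 36.1 hours.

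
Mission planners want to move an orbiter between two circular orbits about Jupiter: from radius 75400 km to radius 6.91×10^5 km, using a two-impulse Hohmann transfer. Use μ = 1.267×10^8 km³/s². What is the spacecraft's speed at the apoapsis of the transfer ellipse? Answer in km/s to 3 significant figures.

Transfer-ellipse semi-major axis a_t = (r₁ + r₂)/2 = (75400 + 6.910×10^5)/2 = 3.832×10^5 km.
At apoapsis, r = 6.910×10^5 km.
Applying v² = μ(2/r − 1/a_t): v = 6.007 km/s.

v = 6.01 km/s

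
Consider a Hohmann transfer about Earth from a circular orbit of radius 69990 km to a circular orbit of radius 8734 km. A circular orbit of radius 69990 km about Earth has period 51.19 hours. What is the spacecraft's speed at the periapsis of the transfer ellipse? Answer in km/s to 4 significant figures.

v = 9.008 km/s

From Kepler's third law T² = 4π²r³/μ at r = 69990 km, T = 51.19 hours = 51.19 × 3600 s = 1.84284×10^5 s: μ = 4π²r³/T² = 3.98559×10^5 km³/s².
Transfer-ellipse semi-major axis a_t = (r₁ + r₂)/2 = (69990 + 8734)/2 = 39362 km.
At periapsis, r = 8734 km.
Vis-viva: v = √[μ(2/r − 1/a_t)] = √[3.98559×10^5 × (2/8734 − 1/39362)] = 9.008 km/s.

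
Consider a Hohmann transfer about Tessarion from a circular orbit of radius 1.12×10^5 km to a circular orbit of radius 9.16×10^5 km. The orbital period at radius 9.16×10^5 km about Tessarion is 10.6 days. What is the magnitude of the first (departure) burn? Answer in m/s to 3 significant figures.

From Kepler's third law T² = 4π²r³/μ at r = 9.16×10^5 km, T = 10.6 days = 10.6 × 86400 s = 9.1584×10^5 s: μ = 4π²r³/T² = 3.61749×10^7 km³/s².
Semi-major axis of the transfer orbit: a_t = (1.120×10^5 + 9.160×10^5)/2 = 5.140×10^5 km.
Circular speed at r = 1.120×10^5 km: v_c = √(μ/r) = 17.97 km/s.
Transfer-orbit speed at the same r (vis-viva, a = a_t): v_t = √[μ(2/r − 1/a_t)] = 23.99 km/s.
Δv₁ = |v_t − v_c| = |23.99 − 17.97| = 6.020 km/s.

Δv₁ = 6020 m/s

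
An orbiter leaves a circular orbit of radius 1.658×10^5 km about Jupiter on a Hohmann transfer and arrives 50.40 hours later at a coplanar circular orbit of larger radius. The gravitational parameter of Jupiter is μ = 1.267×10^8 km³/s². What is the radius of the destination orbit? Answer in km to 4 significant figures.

Transfer time t = 50.40 hours = 1.8144×10^5 s, and t = π√(a_t³/μ).
So a_t = (μ t²/π²)^(1/3) = (1.267×10^8 × (1.8144×10^5)² / π²)^(1/3) = 7.5044×10^5 km.
Since a_t = (r₁ + r₂)/2, r₂ = 2a_t − r₁ = 2×7.5044×10^5 − 1.658×10^5 = 1.33508×10^6 km.

r₂ = 1.335×10^6 km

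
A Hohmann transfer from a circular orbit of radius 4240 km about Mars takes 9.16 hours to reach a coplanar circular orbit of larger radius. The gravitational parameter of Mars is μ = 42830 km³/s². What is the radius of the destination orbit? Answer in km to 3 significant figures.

Transfer time t = 9.16 hours = 32976 s, and t = π√(a_t³/μ).
So a_t = (μ t²/π²)^(1/3) = (42830 × (32976)² / π²)^(1/3) = 16773 km.
Since a_t = (r₁ + r₂)/2, r₂ = 2a_t − r₁ = 2×16773 − 4240 = 29306 km.

r₂ = 29300 km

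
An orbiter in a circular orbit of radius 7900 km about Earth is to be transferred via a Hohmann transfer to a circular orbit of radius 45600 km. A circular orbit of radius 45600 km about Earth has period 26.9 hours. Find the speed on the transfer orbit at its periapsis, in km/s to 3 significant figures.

v = 9.28 km/s

From Kepler's third law T² = 4π²r³/μ at r = 45600 km, T = 26.9 hours = 26.9 × 3600 s = 96840 s: μ = 4π²r³/T² = 3.99158×10^5 km³/s².
The Hohmann ellipse has a_t = (r₁ + r₂)/2 = 26750 km.
At periapsis, r = 7900 km.
Vis-viva: v = √[μ(2/r − 1/a_t)] = √[3.99158×10^5 × (2/7900 − 1/26750)] = 9.281 km/s.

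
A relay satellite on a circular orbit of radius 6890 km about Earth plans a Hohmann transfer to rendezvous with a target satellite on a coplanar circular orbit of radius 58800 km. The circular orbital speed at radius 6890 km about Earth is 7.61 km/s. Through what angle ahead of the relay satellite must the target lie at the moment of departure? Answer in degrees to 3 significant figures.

φ = 105°

From the circular-orbit relation v² = μ/r at r = 6890 km: μ = v²r = (7.61)² × 6890 = 3.99014×10^5 km³/s².
Semi-major axis of the transfer orbit: a_t = (6890 + 58800)/2 = 32845 km.
Transfer time t = π√(a_t³/μ) = 29605 s.
The target's mean motion on its circular orbit is ω₂ = √(μ/r₂³) = 4.4303×10^-5 rad/s.
Angle swept by the target during transfer: ω₂·t = 1.3116 rad = 75.15°.
Arrival is 180° from departure on the ellipse, so φ = 180° − 75.15° = 105°.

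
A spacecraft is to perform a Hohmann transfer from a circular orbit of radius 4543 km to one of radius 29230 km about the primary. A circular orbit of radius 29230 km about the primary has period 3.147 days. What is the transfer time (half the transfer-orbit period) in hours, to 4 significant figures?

t = 16.58 hours

From Kepler's third law T² = 4π²r³/μ at r = 29230 km, T = 3.147 days = 3.147 × 86400 s = 2.719008×10^5 s: μ = 4π²r³/T² = 13336.0 km³/s².
Transfer-ellipse semi-major axis a_t = (r₁ + r₂)/2 = (4543 + 29230)/2 = 16886.5 km.
By Kepler's third law the transfer-orbit period is T = 2π√(a_t³/μ), so t = T/2 = 59700 s.
Converting: 59700 s ÷ 3600 s/hour = 16.58 hours.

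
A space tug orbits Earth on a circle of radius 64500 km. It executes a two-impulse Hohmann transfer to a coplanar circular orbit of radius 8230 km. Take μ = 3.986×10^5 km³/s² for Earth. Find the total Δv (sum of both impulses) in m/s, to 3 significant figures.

Δv = 3610 m/s

The Hohmann ellipse has a_t = (r₁ + r₂)/2 = 36365 km.
Circular speed at r₁: v₁ = √(μ/r₁) = √(3.986×10^5/64500) = 2.486 km/s.
Transfer-orbit speed at r₁ (vis-viva): v_a = √[μ(2/r₁ − 1/a_t)] = 1.183 km/s.
First burn Δv₁ = |v_a − v₁| = 1.303 km/s.
At r₂, v₂ = √(μ/r₂) = 6.959 km/s.
Transfer-orbit speed at r₂: v_p = √[μ(2/r₂ − 1/a_t)] = 9.268 km/s.
Second burn Δv₂ = |v₂ − v_p| = 2.309 km/s.
Δv = Δv₁ + Δv₂ = 1.303 + 2.309 = 3.612 km/s.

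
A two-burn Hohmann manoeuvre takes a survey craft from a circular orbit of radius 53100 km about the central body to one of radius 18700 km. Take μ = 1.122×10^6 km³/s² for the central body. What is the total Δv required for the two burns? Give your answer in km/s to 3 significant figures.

Δv = 2.95 km/s

Semi-major axis of the transfer orbit: a_t = (53100 + 18700)/2 = 35900 km.
At r₁ the circular-orbit speed is v₁ = √(μ/r₁) = 4.597 km/s.
Transfer-orbit speed at r₁ (vis-viva): v_a = √[μ(2/r₁ − 1/a_t)] = 3.318 km/s.
First burn Δv₁ = |v_a − v₁| = 1.279 km/s.
Circular speed at r₂: v₂ = √(μ/r₂) = 7.746 km/s.
Transfer-orbit speed at r₂: v_p = √[μ(2/r₂ − 1/a_t)] = 9.421 km/s.
Second burn Δv₂ = |v₂ − v_p| = 1.675 km/s.
Total Δv = Δv₁ + Δv₂ = 2.954 km/s.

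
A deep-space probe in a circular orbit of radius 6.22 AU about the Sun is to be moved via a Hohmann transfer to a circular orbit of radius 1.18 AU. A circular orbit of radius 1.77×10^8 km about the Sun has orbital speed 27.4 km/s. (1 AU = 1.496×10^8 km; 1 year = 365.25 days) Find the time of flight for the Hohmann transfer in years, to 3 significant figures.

t = 3.56 years

From the circular-orbit relation v² = μ/r at r = 1.77×10^8 km: μ = v²r = (27.4)² × 1.77×10^8 = 1.32885×10^11 km³/s².
In km: r₁ = 6.22 × 1.496×10^8 = 9.30512×10^8 km; r₂ = 1.18 × 1.496×10^8 = 1.76528×10^8 km.
The Hohmann ellipse has a_t = (r₁ + r₂)/2 = 5.5352×10^8 km.
By Kepler's third law the transfer-orbit period is T = 2π√(a_t³/μ), so t = T/2 = 1.122×10^8 s.
Converting: 1.122×10^8 s ÷ 3.15576×10^7 s/year (365.25 × 86400) = 3.56 years.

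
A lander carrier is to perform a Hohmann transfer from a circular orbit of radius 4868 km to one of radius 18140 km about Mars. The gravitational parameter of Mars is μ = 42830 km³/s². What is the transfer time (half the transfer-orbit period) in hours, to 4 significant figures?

The Hohmann ellipse has a_t = (r₁ + r₂)/2 = 11504 km.
Half the transfer-orbit period gives t = π√(a_t³/μ) = 18730 s.
Converting: 18730 s ÷ 3600 s/hour = 5.203 hours.

t = 5.203 hours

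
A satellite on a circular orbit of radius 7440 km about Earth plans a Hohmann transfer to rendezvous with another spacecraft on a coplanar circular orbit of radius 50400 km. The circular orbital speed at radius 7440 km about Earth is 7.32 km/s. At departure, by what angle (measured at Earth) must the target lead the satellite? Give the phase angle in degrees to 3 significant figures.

φ = 102°

From the circular-orbit relation v² = μ/r at r = 7440 km: μ = v²r = (7.32)² × 7440 = 3.98653×10^5 km³/s².
Transfer-ellipse semi-major axis a_t = (r₁ + r₂)/2 = (7440 + 50400)/2 = 28920 km.
The half-period of the transfer ellipse is t = π√(a_t³/μ) = 24471 s.
The target's mean motion on its circular orbit is ω₂ = √(μ/r₂³) = 5.5802×10^-5 rad/s.
Angle swept by the target during transfer: ω₂·t = 1.3655 rad = 78.24°.
Arrival is 180° from departure on the ellipse, so φ = 180° − 78.24° = 102°.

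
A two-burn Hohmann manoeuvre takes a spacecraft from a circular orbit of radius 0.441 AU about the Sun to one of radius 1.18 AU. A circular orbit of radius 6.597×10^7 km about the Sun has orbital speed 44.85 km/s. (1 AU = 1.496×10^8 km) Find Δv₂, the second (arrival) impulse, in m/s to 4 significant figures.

From the circular-orbit relation v² = μ/r at r = 6.597×10^7 km: μ = v²r = (44.85)² × 6.597×10^7 = 1.32700×10^11 km³/s².
In km: r₁ = 0.441 × 1.496×10^8 = 6.59736×10^7 km; r₂ = 1.18 × 1.496×10^8 = 1.76528×10^8 km.
Semi-major axis of the transfer orbit: a_t = (6.59736×10^7 + 1.76528×10^8)/2 = 1.212508×10^8 km.
Circular speed at r = 1.76528×10^8 km: v_c = √(μ/r) = 27.4176 km/s.
Vis-viva on the transfer ellipse at r = 1.76528×10^8 km gives v_t = √[μ(2/r − 1/a_t)] = 20.2242 km/s.
Δv₂ = |v_t − v_c| = |20.2242 − 27.4176| = 7.193 km/s.

Δv₂ = 7193 m/s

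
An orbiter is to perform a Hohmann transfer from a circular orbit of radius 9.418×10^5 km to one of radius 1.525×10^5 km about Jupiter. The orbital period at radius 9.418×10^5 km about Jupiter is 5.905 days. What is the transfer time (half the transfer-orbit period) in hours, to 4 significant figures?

t = 31.38 hours

From Kepler's third law T² = 4π²r³/μ at r = 9.418×10^5 km, T = 5.905 days = 5.905 × 86400 s = 5.10192×10^5 s: μ = 4π²r³/T² = 1.26698×10^8 km³/s².
Semi-major axis of the transfer orbit: a_t = (9.418×10^5 + 1.525×10^5)/2 = 5.4715×10^5 km.
Transfer time t = π√(a_t³/μ) = π√((5.4715×10^5)³ / 1.26698×10^8) = 1.1296×10^5 s.
Converting: 1.1296×10^5 s ÷ 3600 s/hour = 31.38 hours.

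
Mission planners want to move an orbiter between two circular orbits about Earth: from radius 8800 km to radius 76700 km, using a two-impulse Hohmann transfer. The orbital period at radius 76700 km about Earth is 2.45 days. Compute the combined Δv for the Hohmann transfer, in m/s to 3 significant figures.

From Kepler's third law T² = 4π²r³/μ at r = 76700 km, T = 2.45 days = 2.45 × 86400 s = 2.1168×10^5 s: μ = 4π²r³/T² = 3.97545×10^5 km³/s².
The Hohmann ellipse has a_t = (r₁ + r₂)/2 = 42750 km.
Circular speed at r₁: v₁ = √(μ/r₁) = √(3.97545×10^5/8800) = 6.7213 km/s.
On the transfer ellipse at r₁, vis-viva equation gives v_p = √[μ(2/r₁ − 1/a_t)] = 9.0029 km/s.
First burn Δv₁ = |v_p − v₁| = 2.2816 km/s.
At r₂, v₂ = √(μ/r₂) = 2.2766 km/s.
Transfer-orbit speed at r₂: v_a = √[μ(2/r₂ − 1/a_t)] = 1.0329 km/s.
Second burn Δv₂ = |v₂ − v_a| = 1.2437 km/s.
Δv = Δv₁ + Δv₂ = 2.2816 + 1.2437 = 3.525 km/s.

Δv = 3530 m/s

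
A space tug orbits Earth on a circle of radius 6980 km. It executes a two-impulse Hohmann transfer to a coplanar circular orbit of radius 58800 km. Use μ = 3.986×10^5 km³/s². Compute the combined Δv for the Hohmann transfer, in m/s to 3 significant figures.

Δv = 3950 m/s

Semi-major axis of the transfer orbit: a_t = (6980 + 58800)/2 = 32890 km.
Circular speed at r₁: v₁ = √(μ/r₁) = √(3.986×10^5/6980) = 7.5569 km/s.
On the transfer ellipse at r₁, v² = μ(2/r − 1/a) gives v_p = √[μ(2/r₁ − 1/a_t)] = 10.104 km/s.
First burn Δv₁ = |v_p − v₁| = 2.547 km/s.
At r₂, v₂ = √(μ/r₂) = 2.6036 km/s.
Transfer-orbit speed at r₂: v_a = √[μ(2/r₂ − 1/a_t)] = 1.1994 km/s.
Second burn Δv₂ = |v₂ − v_a| = 1.404 km/s.
Δv = Δv₁ + Δv₂ = 2.547 + 1.404 = 3.951 km/s.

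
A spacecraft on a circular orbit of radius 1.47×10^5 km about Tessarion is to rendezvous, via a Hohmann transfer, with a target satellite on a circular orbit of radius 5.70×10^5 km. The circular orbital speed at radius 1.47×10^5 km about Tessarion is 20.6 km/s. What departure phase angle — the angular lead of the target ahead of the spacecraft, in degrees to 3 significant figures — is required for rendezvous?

From the circular-orbit relation v² = μ/r at r = 1.47×10^5 km: μ = v²r = (20.6)² × 1.47×10^5 = 6.23809×10^7 km³/s².
Semi-major axis of the transfer orbit: a_t = (1.470×10^5 + 5.700×10^5)/2 = 3.585×10^5 km.
Transfer time t = π√(a_t³/μ) = 85380 s.
Target angular speed ω₂ = √(μ/r₂³) = 1.835×10^-5 rad/s.
Angle swept by the target during transfer: ω₂·t = 1.567 rad = 89.78°.
The spacecraft traverses 180° on the transfer ellipse, so the target must lead by 180° − 89.78° = 90.2°.

φ = 90.2°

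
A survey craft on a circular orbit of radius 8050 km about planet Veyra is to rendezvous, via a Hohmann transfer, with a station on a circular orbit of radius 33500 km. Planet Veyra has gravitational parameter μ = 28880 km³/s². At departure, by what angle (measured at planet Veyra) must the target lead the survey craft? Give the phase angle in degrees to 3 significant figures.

φ = 92.1°

Transfer-ellipse semi-major axis a_t = (r₁ + r₂)/2 = (8050 + 33500)/2 = 20775 km.
Transfer time t = π√(a_t³/μ) = 55355.76 s.
Target angular speed ω₂ = √(μ/r₂³) = 2.771605×10^-5 rad/s.
Angle swept by the target during transfer: ω₂·t = 1.53424 rad = 87.91°.
Arrival is 180° from departure on the ellipse, so φ = 180° − 87.91° = 92.1°.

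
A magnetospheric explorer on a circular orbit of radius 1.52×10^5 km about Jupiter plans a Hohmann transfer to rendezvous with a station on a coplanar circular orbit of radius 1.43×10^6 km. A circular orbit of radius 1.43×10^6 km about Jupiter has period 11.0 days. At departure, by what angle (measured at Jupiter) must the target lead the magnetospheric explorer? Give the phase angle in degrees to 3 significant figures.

From Kepler's third law T² = 4π²r³/μ at r = 1.43×10^6 km, T = 11.0 days = 11.0 × 86400 s = 9.504×10^5 s: μ = 4π²r³/T² = 1.27807×10^8 km³/s².
The Hohmann ellipse has a_t = (r₁ + r₂)/2 = 7.910×10^5 km.
Transfer time t = π√(a_t³/μ) = 1.95496×10^5 s.
Target angular speed ω₂ = √(μ/r₂³) = 6.61110×10^-6 rad/s.
Angle swept by the target during transfer: ω₂·t = 1.2924 rad = 74.05°.
The magnetospheric explorer traverses 180° on the transfer ellipse, so the target must lead by 180° − 74.05° = 106°.

φ = 106°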